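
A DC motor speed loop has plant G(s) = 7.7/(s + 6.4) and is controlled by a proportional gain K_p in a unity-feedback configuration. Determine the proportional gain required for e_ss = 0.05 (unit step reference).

For a type-0 loop with proportional control, e_ss = 1/(1 + K_p·G(0)).
G(0) = 1.203. Require 1/(1 + K_p·1.203) = 0.05, so 1 + 1.203·K_p = 20.
K_p = (20 − 1)/1.203 = 15.8.

K_p = 15.8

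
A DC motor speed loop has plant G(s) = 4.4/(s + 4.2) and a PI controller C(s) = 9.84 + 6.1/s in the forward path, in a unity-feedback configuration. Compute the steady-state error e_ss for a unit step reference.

The open loop C(s)G(s) has a pole at the origin (type 1), so the static position error constant is infinite and e_ss = 1/(1+∞) = 0.

0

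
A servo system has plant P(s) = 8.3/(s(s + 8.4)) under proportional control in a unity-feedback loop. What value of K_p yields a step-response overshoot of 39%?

K_p = 25.8

From %OS = 100·exp(−πζ/√(1−ζ²)) = 39%, ζ = −ln(0.39)/√(π²+ln²(0.39)) = 0.2871.
Characteristic equation s² + 8.4s + 8.3K_p = 0 gives ζ = 8.4/(2√(8.3K_p)).
Setting ζ = 0.2871: √(8.3K_p) = 8.4/(2·0.2871) = 14.63, so K_p = 214/8.3 = 25.8.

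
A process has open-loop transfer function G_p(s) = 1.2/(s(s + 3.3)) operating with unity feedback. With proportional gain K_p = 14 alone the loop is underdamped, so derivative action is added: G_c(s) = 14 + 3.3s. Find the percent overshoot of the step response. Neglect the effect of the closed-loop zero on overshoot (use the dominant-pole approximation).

0.25%

Forward path: (14 + 3.3s)·1.2/(s(s+3.3)). The closed-loop characteristic equation is s² + (3.3 + 1.2·3.3)s + 1.2·14 = 0.
That is s² + 7.26s + 16.8 = 0, so ω_n = 4.099 rad/s and ζ = 7.26/(2·4.099) = 0.8856.
%OS = 100·exp(−πζ/√(1−ζ²)) = 0.25%.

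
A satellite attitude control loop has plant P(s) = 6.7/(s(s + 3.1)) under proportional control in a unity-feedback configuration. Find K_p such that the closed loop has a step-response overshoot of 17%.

K_p = 1.49

From %OS = 100·exp(−πζ/√(1−ζ²)) = 17%, ζ = −ln(0.17)/√(π²+ln²(0.17)) = 0.4913.
Characteristic equation s² + 3.1s + 6.7K_p = 0 gives ζ = 3.1/(2√(6.7K_p)).
Setting ζ = 0.4913: √(6.7K_p) = 3.1/(2·0.4913) = 3.155, so K_p = 9.954/6.7 = 1.49.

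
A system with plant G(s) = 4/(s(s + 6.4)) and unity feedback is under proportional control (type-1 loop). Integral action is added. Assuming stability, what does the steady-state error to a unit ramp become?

0

The integrator raises the loop to type 2, so K_v → ∞ and e_ss to a ramp is zero.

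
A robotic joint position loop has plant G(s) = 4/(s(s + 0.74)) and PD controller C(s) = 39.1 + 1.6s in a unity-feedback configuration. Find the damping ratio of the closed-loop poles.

ζ = 0.285

Forward path: (39.1 + 1.6s)·4/(s(s+0.74)). The closed-loop characteristic equation is s² + (0.74 + 4·1.6)s + 4·39.1 = 0.
That is s² + 7.14s + 156.4 = 0, so ω_n = 12.51 rad/s and ζ = 7.14/(2·12.51) = 0.2855.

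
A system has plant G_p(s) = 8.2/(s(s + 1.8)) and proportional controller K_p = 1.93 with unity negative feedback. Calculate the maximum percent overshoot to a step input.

The closed-loop denominator s² + 1.8s + 15.83 gives ω_n = √15.83 = 3.978 and ζ = 1.8/(2ω_n) = 0.2262.
%OS = 100·exp(−πζ/√(1−ζ²)) = 100·exp(−π·0.2262/√0.9488) = 48.2%.

48.2%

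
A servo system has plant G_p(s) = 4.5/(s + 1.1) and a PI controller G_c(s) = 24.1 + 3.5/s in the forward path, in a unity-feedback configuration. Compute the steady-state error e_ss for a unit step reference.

The open loop G_c(s)G_p(s) has a pole at the origin (type 1), so the static position error constant is infinite and e_ss = 1/(1+∞) = 0.

0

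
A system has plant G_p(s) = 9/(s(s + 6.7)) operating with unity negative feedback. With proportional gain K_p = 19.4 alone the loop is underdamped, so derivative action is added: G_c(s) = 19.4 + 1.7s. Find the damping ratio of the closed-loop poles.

Forward path: (19.4 + 1.7s)·9/(s(s+6.7)). The closed-loop characteristic equation is s² + (6.7 + 9·1.7)s + 9·19.4 = 0.
That is s² + 22s + 174.6 = 0, so ω_n = 13.21 rad/s and ζ = 22/(2·13.21) = 0.8325.

ζ = 0.832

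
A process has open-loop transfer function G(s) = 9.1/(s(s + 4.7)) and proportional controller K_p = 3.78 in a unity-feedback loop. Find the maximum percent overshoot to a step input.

25.3%

Closed-loop characteristic equation: s² + 4.7s + 34.4 = 0, so ω_n = 5.865 rad/s and ζ = 4.7/(2·5.865) = 0.4007.
%OS = 100·exp(−πζ/√(1−ζ²)) = 100·exp(−π·0.4007/√0.8395) = 25.3%.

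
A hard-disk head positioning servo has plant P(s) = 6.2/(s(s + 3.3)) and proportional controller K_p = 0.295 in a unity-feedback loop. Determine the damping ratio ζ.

ζ = 1.22

With unity feedback the closed-loop characteristic equation is s² + 3.3s + 0.295·6.2 = s² + 3.3s + 1.829 = 0.
So ω_n² = 1.829 ⇒ ω_n = 1.352 rad/s, and ζ = 3.3/(2ω_n) = 1.22.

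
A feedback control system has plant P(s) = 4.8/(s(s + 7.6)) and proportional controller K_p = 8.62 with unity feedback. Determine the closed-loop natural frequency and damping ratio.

ω_n = 6.43 rad/s, ζ = 0.591

The closed-loop denominator is s(s+7.6) + 8.62·4.8 = s² + 7.6s + 41.38.
Matching s² + 2ζω_n s + ω_n²: ω_n = √41.38 = 6.432 rad/s and 2ζω_n = 7.6, so ζ = 7.6/(2·6.432) = 0.591.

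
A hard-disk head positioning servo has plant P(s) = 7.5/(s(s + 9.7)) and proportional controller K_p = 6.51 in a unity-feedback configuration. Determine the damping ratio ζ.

ζ = 0.694

1 + K_p·P(s) = 0 gives s² + 9.7s + 48.82 = 0.
So ω_n² = 48.82 ⇒ ω_n = 6.987 rad/s, and ζ = 9.7/(2ω_n) = 0.694.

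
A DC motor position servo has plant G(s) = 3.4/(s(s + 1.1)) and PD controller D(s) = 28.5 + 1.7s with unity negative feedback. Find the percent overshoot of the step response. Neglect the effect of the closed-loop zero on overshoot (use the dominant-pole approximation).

31%

Forward path: (28.5 + 1.7s)·3.4/(s(s+1.1)). The closed-loop characteristic equation is s² + (1.1 + 3.4·1.7)s + 3.4·28.5 = 0.
That is s² + 6.88s + 96.9 = 0, so ω_n = 9.844 rad/s and ζ = 6.88/(2·9.844) = 0.3495.
%OS = 100·exp(−πζ/√(1−ζ²)) = 31%.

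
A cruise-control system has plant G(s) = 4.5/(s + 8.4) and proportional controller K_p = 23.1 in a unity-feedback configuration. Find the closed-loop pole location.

Closed-loop transfer function: T(s) = K_p·G(s)/(1 + K_p·G(s)) = 104/(s + 8.4 + 104) = 104/(s + 112.4).
The closed-loop pole is at s = −112.4.

s = -112.4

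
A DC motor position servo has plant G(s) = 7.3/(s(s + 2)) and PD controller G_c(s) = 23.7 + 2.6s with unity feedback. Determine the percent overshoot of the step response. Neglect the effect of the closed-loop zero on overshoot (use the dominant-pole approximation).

Forward path: (23.7 + 2.6s)·7.3/(s(s+2)). The closed-loop characteristic equation is s² + (2 + 7.3·2.6)s + 7.3·23.7 = 0.
That is s² + 20.98s + 173 = 0, so ω_n = 13.15 rad/s and ζ = 20.98/(2·13.15) = 0.7975.
%OS = 100·exp(−πζ/√(1−ζ²)) = 1.57%.

1.57%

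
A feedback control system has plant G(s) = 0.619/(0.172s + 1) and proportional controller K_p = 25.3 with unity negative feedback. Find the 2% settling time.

T_s ≈ 0.0413 s

Closed loop: T(s) = K_p·G/(1+K_p·G) = 15.66/(0.172s + 1 + 15.66), with pole at s = −(1 + 15.66)/0.172 = −96.86.
τ = 1/96.86 = 0.01032 s, so 2% settling time ≈ 4τ = 0.0413 s.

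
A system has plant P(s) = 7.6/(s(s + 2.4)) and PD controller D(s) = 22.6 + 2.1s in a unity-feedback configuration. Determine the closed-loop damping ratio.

ζ = 0.7

Forward path: (22.6 + 2.1s)·7.6/(s(s+2.4)). The closed-loop characteristic equation is s² + (2.4 + 7.6·2.1)s + 7.6·22.6 = 0.
That is s² + 18.36s + 171.8 = 0, so ω_n = 13.11 rad/s and ζ = 18.36/(2·13.11) = 0.7005.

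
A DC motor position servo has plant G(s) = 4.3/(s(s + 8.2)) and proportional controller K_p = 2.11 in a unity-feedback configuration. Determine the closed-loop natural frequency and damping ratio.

ω_n = 3.01 rad/s, ζ = 1.36

With unity feedback the closed-loop characteristic equation is s² + 8.2s + 2.11·4.3 = s² + 8.2s + 9.073 = 0.
So ω_n² = 9.073 ⇒ ω_n = 3.012 rad/s, and ζ = 8.2/(2ω_n) = 1.36.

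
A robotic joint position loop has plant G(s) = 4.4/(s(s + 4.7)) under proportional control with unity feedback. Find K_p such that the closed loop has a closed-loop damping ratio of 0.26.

Closed-loop characteristic equation: s² + 4.7s + K_p·4.4 = 0.
So ω_n = √(4.4K_p) and 2ζω_n = 4.7, giving ζ = 4.7/(2√(4.4K_p)).
Setting ζ = 0.26: √(4.4K_p) = 4.7/(2·0.26) = 9.038, so K_p = 81.69/4.4 = 18.6.

K_p = 18.6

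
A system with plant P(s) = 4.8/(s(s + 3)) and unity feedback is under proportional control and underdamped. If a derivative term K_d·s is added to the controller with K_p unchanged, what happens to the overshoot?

decrease

With PD the characteristic equation becomes s² + (a + K·K_d)s + K·K_p = 0; the damping term grows, ζ rises, overshoot falls.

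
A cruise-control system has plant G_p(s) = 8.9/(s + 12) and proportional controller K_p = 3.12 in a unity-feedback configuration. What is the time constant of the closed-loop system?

τ = 0.0251 s

Closed-loop transfer function: T(s) = K_p·G_p(s)/(1 + K_p·G_p(s)) = 27.77/(s + 12 + 27.77) = 27.77/(s + 39.77).
Time constant τ = 1/39.77 = 0.0251 s.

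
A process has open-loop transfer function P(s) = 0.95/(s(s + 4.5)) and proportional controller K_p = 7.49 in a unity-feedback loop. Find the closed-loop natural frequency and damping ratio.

ω_n = 2.67 rad/s, ζ = 0.843

The closed-loop denominator is s(s+4.5) + 7.49·0.95 = s² + 4.5s + 7.115.
Matching s² + 2ζω_n s + ω_n²: ω_n = √7.115 = 2.667 rad/s and 2ζω_n = 4.5, so ζ = 4.5/(2·2.667) = 0.843.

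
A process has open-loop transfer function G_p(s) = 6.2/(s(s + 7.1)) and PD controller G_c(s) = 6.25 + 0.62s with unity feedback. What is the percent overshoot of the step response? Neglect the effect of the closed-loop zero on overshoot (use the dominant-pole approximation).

Forward path: (6.25 + 0.62s)·6.2/(s(s+7.1)). The closed-loop characteristic equation is s² + (7.1 + 6.2·0.62)s + 6.2·6.25 = 0.
That is s² + 10.94s + 38.75 = 0, so ω_n = 6.225 rad/s and ζ = 10.94/(2·6.225) = 0.879.
%OS = 100·exp(−πζ/√(1−ζ²)) = 0.305%.

0.305%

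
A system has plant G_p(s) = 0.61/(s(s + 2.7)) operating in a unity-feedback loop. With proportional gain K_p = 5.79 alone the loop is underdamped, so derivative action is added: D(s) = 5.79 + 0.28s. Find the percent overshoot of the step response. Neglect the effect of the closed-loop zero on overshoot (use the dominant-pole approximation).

Forward path: (5.79 + 0.28s)·0.61/(s(s+2.7)). The closed-loop characteristic equation is s² + (2.7 + 0.61·0.28)s + 0.61·5.79 = 0.
That is s² + 2.871s + 3.532 = 0, so ω_n = 1.879 rad/s and ζ = 2.871/(2·1.879) = 0.7638.
%OS = 100·exp(−πζ/√(1−ζ²)) = 2.43%.

2.43%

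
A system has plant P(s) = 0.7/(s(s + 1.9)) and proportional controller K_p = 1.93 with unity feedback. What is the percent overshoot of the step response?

1.16%

The closed-loop denominator s² + 1.9s + 1.351 gives ω_n = √1.351 = 1.162 and ζ = 1.9/(2ω_n) = 0.8173.
%OS = 100·exp(−πζ/√(1−ζ²)) = 100·exp(−π·0.8173/√0.332) = 1.16%.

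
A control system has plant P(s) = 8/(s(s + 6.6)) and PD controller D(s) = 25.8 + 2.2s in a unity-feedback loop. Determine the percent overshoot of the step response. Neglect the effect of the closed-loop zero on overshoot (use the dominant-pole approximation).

0.739%

Forward path: (25.8 + 2.2s)·8/(s(s+6.6)). The closed-loop characteristic equation is s² + (6.6 + 8·2.2)s + 8·25.8 = 0.
That is s² + 24.2s + 206.4 = 0, so ω_n = 14.37 rad/s and ζ = 24.2/(2·14.37) = 0.8422.
%OS = 100·exp(−πζ/√(1−ζ²)) = 0.739%.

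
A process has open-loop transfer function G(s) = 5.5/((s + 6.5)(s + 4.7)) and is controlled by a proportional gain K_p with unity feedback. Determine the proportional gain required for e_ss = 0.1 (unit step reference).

Steady-state error for a unit step on this type-0 loop is 1/(1 + K_p·G(0)).
G(0) = 0.18. Require 1/(1 + K_p·0.18) = 0.1, so 1 + 0.18·K_p = 10.
K_p = (10 − 1)/0.18 = 50.

K_p = 50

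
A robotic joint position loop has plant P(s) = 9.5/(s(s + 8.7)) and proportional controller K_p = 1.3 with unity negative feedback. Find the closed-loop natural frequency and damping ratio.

With unity feedback the closed-loop characteristic equation is s² + 8.7s + 1.3·9.5 = s² + 8.7s + 12.35 = 0.
Matching s² + 2ζω_n s + ω_n²: ω_n = √12.35 = 3.514 rad/s and 2ζω_n = 8.7, so ζ = 8.7/(2·3.514) = 1.24.

ω_n = 3.51 rad/s, ζ = 1.24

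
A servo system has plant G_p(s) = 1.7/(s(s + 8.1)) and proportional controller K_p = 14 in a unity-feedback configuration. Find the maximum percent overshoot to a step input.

Closed-loop characteristic equation: s² + 8.1s + 23.8 = 0, so ω_n = 4.879 rad/s and ζ = 8.1/(2·4.879) = 0.8302.
%OS = 100·exp(−πζ/√(1−ζ²)) = 100·exp(−π·0.8302/√0.3108) = 0.93%.

0.93%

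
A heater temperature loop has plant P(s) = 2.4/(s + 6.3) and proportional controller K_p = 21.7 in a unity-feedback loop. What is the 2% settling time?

Closed-loop transfer function: T(s) = K_p·P(s)/(1 + K_p·P(s)) = 52.08/(s + 6.3 + 52.08) = 52.08/(s + 58.38).
Time constant τ = 1/58.38 = 0.01713 s, so the 2% settling time is about 4τ = 0.0685 s.

T_s ≈ 0.0685 s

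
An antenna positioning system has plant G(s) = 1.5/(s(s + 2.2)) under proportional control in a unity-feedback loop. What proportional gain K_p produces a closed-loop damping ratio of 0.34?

Closed-loop characteristic equation: s² + 2.2s + K_p·1.5 = 0.
So ω_n = √(1.5K_p) and 2ζω_n = 2.2, giving ζ = 2.2/(2√(1.5K_p)).
Setting ζ = 0.34: √(1.5K_p) = 2.2/(2·0.34) = 3.235, so K_p = 10.47/1.5 = 6.98.

K_p = 6.98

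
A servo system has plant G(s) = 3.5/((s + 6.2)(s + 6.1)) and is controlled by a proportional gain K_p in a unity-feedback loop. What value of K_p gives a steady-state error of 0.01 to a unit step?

Steady-state error for a unit step on this type-0 loop is 1/(1 + K_p·G(0)).
G(0) = 0.09254. Require 1/(1 + K_p·0.09254) = 0.01, so 1 + 0.09254·K_p = 100.
K_p = (100 − 1)/0.09254 = 1070.

K_p = 1070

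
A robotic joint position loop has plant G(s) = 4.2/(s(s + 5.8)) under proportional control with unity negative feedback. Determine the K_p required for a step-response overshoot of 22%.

From %OS = 100·exp(−πζ/√(1−ζ²)) = 22%, ζ = −ln(0.22)/√(π²+ln²(0.22)) = 0.4342.
Characteristic equation s² + 5.8s + 4.2K_p = 0 gives ζ = 5.8/(2√(4.2K_p)).
Setting ζ = 0.4342: √(4.2K_p) = 5.8/(2·0.4342) = 6.679, so K_p = 44.62/4.2 = 10.6.

K_p = 10.6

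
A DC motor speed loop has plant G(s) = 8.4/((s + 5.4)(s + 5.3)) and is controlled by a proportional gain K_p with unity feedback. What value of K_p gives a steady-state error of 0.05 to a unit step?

For a type-0 loop with proportional control, e_ss = 1/(1 + K_p·G(0)).
G(0) = 0.2935. Require 1/(1 + K_p·0.2935) = 0.05, so 1 + 0.2935·K_p = 20.
K_p = (20 − 1)/0.2935 = 64.7.

K_p = 64.7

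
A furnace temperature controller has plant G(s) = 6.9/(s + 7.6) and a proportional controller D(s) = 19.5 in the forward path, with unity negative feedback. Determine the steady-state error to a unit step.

0.0535

The loop is type 0. Static position error constant K_pos = D(0)·G(0) = 19.5·0.9079 = 17.7.
Steady-state error to a unit step: e_ss = 1/(1+K_pos) = 1/18.7 = 0.0535.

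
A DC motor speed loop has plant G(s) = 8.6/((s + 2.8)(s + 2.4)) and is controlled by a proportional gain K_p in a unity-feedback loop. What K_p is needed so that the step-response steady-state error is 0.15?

The loop is type 0, so e_ss(step) = 1/(1 + K_pos) with K_pos = K_p·G(0).
G(0) = 1.28. Require 1/(1 + K_p·1.28) = 0.15, so 1 + 1.28·K_p = 6.667.
K_p = (6.667 − 1)/1.28 = 4.43.

K_p = 4.43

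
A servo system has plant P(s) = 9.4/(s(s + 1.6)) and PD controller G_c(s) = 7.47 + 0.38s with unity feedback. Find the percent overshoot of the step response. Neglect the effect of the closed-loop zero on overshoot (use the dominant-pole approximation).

36.1%

Forward path: (7.47 + 0.38s)·9.4/(s(s+1.6)). The closed-loop characteristic equation is s² + (1.6 + 9.4·0.38)s + 9.4·7.47 = 0.
That is s² + 5.172s + 70.22 = 0, so ω_n = 8.38 rad/s and ζ = 5.172/(2·8.38) = 0.3086.
%OS = 100·exp(−πζ/√(1−ζ²)) = 36.1%.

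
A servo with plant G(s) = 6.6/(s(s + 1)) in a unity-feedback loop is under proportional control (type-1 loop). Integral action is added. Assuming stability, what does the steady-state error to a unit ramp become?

0

The integrator raises the loop to type 2, so K_v → ∞ and e_ss to a ramp is zero.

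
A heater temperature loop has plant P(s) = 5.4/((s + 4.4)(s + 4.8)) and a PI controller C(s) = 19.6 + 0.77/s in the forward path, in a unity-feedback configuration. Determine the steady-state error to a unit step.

0

The open loop C(s)P(s) has a pole at the origin (type 1), so the static position error constant is infinite and e_ss = 1/(1+∞) = 0.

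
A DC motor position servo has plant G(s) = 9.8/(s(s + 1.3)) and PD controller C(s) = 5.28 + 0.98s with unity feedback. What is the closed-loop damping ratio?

Forward path: (5.28 + 0.98s)·9.8/(s(s+1.3)). The closed-loop characteristic equation is s² + (1.3 + 9.8·0.98)s + 9.8·5.28 = 0.
That is s² + 10.9s + 51.74 = 0, so ω_n = 7.193 rad/s and ζ = 10.9/(2·7.193) = 0.7579.

ζ = 0.758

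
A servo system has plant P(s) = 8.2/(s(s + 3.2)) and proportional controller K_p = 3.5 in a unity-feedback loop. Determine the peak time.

The closed-loop denominator s² + 3.2s + 28.7 gives ω_n = √28.7 = 5.357 and ζ = 3.2/(2ω_n) = 0.2987.
Damped frequency ω_d = ω_n√(1−ζ²) = 5.113 rad/s, so peak time T_p = π/ω_d = 0.614 s.

T_p = 0.614 s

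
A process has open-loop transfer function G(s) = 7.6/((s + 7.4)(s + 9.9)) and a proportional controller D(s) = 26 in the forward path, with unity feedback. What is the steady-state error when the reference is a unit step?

The loop is type 0. Static position error constant K_pos = D(0)·G(0) = 26·0.1037 = 2.697.
Steady-state error to a unit step: e_ss = 1/(1+K_pos) = 1/3.697 = 0.27.

0.27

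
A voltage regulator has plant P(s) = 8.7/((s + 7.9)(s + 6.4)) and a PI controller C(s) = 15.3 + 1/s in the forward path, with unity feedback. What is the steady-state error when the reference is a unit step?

0

The open loop C(s)P(s) has a pole at the origin (type 1), so the static position error constant is infinite and e_ss = 1/(1+∞) = 0.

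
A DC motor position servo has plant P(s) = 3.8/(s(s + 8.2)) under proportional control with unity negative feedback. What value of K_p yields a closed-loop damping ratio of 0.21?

K_p = 100

Closed-loop characteristic equation: s² + 8.2s + K_p·3.8 = 0.
So ω_n = √(3.8K_p) and 2ζω_n = 8.2, giving ζ = 8.2/(2√(3.8K_p)).
Setting ζ = 0.21: √(3.8K_p) = 8.2/(2·0.21) = 19.52, so K_p = 381.2/3.8 = 100.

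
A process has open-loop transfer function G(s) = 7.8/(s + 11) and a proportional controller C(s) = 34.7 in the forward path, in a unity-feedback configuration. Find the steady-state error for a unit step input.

The loop is type 0. Static position error constant K_pos = C(0)·G(0) = 34.7·0.7091 = 24.61.
Steady-state error to a unit step: e_ss = 1/(1+K_pos) = 1/25.61 = 0.0391.

0.0391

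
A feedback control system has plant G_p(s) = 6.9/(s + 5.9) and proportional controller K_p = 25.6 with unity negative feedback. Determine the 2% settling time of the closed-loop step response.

Closed-loop transfer function: T(s) = K_p·G_p(s)/(1 + K_p·G_p(s)) = 176.6/(s + 5.9 + 176.6) = 176.6/(s + 182.5).
Time constant τ = 1/182.5 = 0.005478 s, so the 2% settling time is about 4τ = 0.0219 s.

T_s ≈ 0.0219 s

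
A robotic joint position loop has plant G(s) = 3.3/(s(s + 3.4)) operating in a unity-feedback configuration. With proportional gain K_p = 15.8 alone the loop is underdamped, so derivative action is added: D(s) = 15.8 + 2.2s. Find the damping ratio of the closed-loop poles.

ζ = 0.738

Forward path: (15.8 + 2.2s)·3.3/(s(s+3.4)). The closed-loop characteristic equation is s² + (3.4 + 3.3·2.2)s + 3.3·15.8 = 0.
That is s² + 10.66s + 52.14 = 0, so ω_n = 7.221 rad/s and ζ = 10.66/(2·7.221) = 0.7381.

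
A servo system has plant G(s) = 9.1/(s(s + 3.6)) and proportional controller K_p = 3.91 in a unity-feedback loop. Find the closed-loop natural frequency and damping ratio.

With unity feedback the closed-loop characteristic equation is s² + 3.6s + 3.91·9.1 = s² + 3.6s + 35.58 = 0.
Matching s² + 2ζω_n s + ω_n²: ω_n = √35.58 = 5.965 rad/s and 2ζω_n = 3.6, so ζ = 3.6/(2·5.965) = 0.302.

ω_n = 5.96 rad/s, ζ = 0.302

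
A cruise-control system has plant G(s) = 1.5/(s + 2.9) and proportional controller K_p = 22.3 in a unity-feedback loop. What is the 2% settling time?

Closed-loop transfer function: T(s) = K_p·G(s)/(1 + K_p·G(s)) = 33.45/(s + 2.9 + 33.45) = 33.45/(s + 36.35).
Time constant τ = 1/36.35 = 0.02751 s, so the 2% settling time is about 4τ = 0.11 s.

T_s ≈ 0.11 s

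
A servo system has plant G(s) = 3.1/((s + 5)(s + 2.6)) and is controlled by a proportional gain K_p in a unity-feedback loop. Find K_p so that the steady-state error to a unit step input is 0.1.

K_p = 37.7

Steady-state error for a unit step on this type-0 loop is 1/(1 + K_p·G(0)).
G(0) = 0.2385. Require 1/(1 + K_p·0.2385) = 0.1, so 1 + 0.2385·K_p = 10.
K_p = (10 − 1)/0.2385 = 37.7.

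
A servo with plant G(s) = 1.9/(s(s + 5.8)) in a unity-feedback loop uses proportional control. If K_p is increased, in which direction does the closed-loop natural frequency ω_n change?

ω_n = √(1.9·K_p), which grows with K_p.

increase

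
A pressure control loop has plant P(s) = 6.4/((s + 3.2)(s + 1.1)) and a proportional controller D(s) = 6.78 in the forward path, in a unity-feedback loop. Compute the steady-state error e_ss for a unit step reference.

0.075

The loop is type 0. Static position error constant K_pos = D(0)·P(0) = 6.78·1.818 = 12.33.
Steady-state error to a unit step: e_ss = 1/(1+K_pos) = 1/13.33 = 0.075.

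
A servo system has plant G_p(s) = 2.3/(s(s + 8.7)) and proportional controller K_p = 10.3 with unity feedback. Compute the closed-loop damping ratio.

1 + K_p·G_p(s) = 0 gives s² + 8.7s + 23.69 = 0.
So ω_n² = 23.69 ⇒ ω_n = 4.867 rad/s, and ζ = 8.7/(2ω_n) = 0.894.

ζ = 0.894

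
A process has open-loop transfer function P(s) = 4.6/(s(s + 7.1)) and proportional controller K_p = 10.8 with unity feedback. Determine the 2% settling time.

T_s ≈ 1.13 s

Closed-loop characteristic equation: s² + 7.1s + 49.68 = 0, so ω_n = 7.048 rad/s and ζ = 7.1/(2·7.048) = 0.5037.
2% settling time T_s ≈ 4/(ζω_n) = 4/3.55 = 1.13 s.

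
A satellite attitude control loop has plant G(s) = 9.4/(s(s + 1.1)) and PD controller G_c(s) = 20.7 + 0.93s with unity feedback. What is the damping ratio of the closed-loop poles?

ζ = 0.353

Forward path: (20.7 + 0.93s)·9.4/(s(s+1.1)). The closed-loop characteristic equation is s² + (1.1 + 9.4·0.93)s + 9.4·20.7 = 0.
That is s² + 9.842s + 194.6 = 0, so ω_n = 13.95 rad/s and ζ = 9.842/(2·13.95) = 0.3528.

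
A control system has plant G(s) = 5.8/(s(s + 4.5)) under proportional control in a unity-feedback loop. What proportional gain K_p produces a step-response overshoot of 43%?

From %OS = 100·exp(−πζ/√(1−ζ²)) = 43%, ζ = −ln(0.43)/√(π²+ln²(0.43)) = 0.2594.
Characteristic equation s² + 4.5s + 5.8K_p = 0 gives ζ = 4.5/(2√(5.8K_p)).
Setting ζ = 0.2594: √(5.8K_p) = 4.5/(2·0.2594) = 8.672, so K_p = 75.21/5.8 = 13.

K_p = 13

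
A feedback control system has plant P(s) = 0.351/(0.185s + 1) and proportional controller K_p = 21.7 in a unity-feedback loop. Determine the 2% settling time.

Closed loop: T(s) = K_p·P/(1+K_p·P) = 7.617/(0.185s + 1 + 7.617), with pole at s = −(1 + 7.617)/0.185 = −46.58.
τ = 1/46.58 = 0.02147 s, so 2% settling time ≈ 4τ = 0.0859 s.

T_s ≈ 0.0859 s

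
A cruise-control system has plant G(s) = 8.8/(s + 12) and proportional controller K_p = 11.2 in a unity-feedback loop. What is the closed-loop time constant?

τ = 0.00904 s

Closed-loop transfer function: T(s) = K_p·G(s)/(1 + K_p·G(s)) = 98.56/(s + 12 + 98.56) = 98.56/(s + 110.6).
Time constant τ = 1/110.6 = 0.00904 s.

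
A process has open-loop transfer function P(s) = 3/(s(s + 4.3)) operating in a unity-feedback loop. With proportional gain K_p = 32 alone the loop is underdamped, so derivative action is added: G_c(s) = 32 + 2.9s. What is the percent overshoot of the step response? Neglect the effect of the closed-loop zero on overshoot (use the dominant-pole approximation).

6.17%

Forward path: (32 + 2.9s)·3/(s(s+4.3)). The closed-loop characteristic equation is s² + (4.3 + 3·2.9)s + 3·32 = 0.
That is s² + 13s + 96 = 0, so ω_n = 9.798 rad/s and ζ = 13/(2·9.798) = 0.6634.
%OS = 100·exp(−πζ/√(1−ζ²)) = 6.17%.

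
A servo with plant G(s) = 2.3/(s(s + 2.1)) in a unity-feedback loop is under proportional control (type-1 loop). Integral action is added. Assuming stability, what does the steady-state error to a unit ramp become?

The integrator raises the loop to type 2, so K_v → ∞ and e_ss to a ramp is zero.

0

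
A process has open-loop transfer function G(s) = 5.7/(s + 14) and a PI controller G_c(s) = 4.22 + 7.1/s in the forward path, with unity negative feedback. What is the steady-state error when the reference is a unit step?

0

The open loop G_c(s)G(s) has a pole at the origin (type 1), so the static position error constant is infinite and e_ss = 1/(1+∞) = 0.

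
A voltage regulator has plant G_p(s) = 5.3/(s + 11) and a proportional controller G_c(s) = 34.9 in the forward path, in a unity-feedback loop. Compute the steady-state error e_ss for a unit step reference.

The loop is type 0. Static position error constant K_pos = G_c(0)·G_p(0) = 34.9·0.4818 = 16.82.
Steady-state error to a unit step: e_ss = 1/(1+K_pos) = 1/17.82 = 0.0561.

0.0561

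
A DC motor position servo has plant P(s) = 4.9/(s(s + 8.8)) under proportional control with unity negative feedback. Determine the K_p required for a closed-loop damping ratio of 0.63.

Closed-loop characteristic equation: s² + 8.8s + K_p·4.9 = 0.
So ω_n = √(4.9K_p) and 2ζω_n = 8.8, giving ζ = 8.8/(2√(4.9K_p)).
Setting ζ = 0.63: √(4.9K_p) = 8.8/(2·0.63) = 6.984, so K_p = 48.78/4.9 = 9.95.

K_p = 9.95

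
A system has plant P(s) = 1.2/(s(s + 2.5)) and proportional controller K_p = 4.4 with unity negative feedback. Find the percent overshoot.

The closed-loop denominator s² + 2.5s + 5.28 gives ω_n = √5.28 = 2.298 and ζ = 2.5/(2ω_n) = 0.544.
%OS = 100·exp(−πζ/√(1−ζ²)) = 100·exp(−π·0.544/√0.7041) = 13%.

13%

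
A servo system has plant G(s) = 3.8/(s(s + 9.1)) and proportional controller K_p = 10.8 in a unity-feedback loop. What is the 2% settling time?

From 1 + K_pG(s) = 0: s² + 9.1s + 41.04 = 0 ⇒ ω_n = 6.406, ζ = 0.7102.
2% settling time T_s ≈ 4/(ζω_n) = 4/4.55 = 0.879 s.

T_s ≈ 0.879 s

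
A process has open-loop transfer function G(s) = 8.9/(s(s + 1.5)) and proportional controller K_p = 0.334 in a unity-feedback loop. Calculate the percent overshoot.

21.9%

From 1 + K_pG(s) = 0: s² + 1.5s + 2.973 = 0 ⇒ ω_n = 1.724, ζ = 0.435.
%OS = 100·exp(−πζ/√(1−ζ²)) = 100·exp(−π·0.435/√0.8108) = 21.9%.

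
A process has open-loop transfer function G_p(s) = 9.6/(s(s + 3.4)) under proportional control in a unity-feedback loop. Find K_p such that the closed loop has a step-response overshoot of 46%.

From %OS = 100·exp(−πζ/√(1−ζ²)) = 46%, ζ = −ln(0.46)/√(π²+ln²(0.46)) = 0.24.
Characteristic equation s² + 3.4s + 9.6K_p = 0 gives ζ = 3.4/(2√(9.6K_p)).
Setting ζ = 0.24: √(9.6K_p) = 3.4/(2·0.24) = 7.085, so K_p = 50.19/9.6 = 5.23.

K_p = 5.23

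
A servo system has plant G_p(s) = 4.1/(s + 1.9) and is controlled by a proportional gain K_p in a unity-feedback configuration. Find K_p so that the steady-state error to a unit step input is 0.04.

K_p = 11.1

For a type-0 loop with proportional control, e_ss = 1/(1 + K_p·G_p(0)).
G_p(0) = 2.158. Require 1/(1 + K_p·2.158) = 0.04, so 1 + 2.158·K_p = 25.
K_p = (25 − 1)/2.158 = 11.1.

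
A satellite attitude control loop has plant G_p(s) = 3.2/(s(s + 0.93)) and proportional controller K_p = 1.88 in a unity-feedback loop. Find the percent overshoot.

54.5%

From 1 + K_pG_p(s) = 0: s² + 0.93s + 6.016 = 0 ⇒ ω_n = 2.453, ζ = 0.1896.
%OS = 100·exp(−πζ/√(1−ζ²)) = 100·exp(−π·0.1896/√0.9641) = 54.5%.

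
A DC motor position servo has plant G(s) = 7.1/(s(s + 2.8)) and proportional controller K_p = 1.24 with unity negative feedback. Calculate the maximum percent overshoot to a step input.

Closed-loop characteristic equation: s² + 2.8s + 8.804 = 0, so ω_n = 2.967 rad/s and ζ = 2.8/(2·2.967) = 0.4718.
%OS = 100·exp(−πζ/√(1−ζ²)) = 100·exp(−π·0.4718/√0.7774) = 18.6%.

18.6%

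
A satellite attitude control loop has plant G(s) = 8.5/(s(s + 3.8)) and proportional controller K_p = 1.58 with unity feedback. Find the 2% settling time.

From 1 + K_pG(s) = 0: s² + 3.8s + 13.43 = 0 ⇒ ω_n = 3.665, ζ = 0.5185.
2% settling time T_s ≈ 4/(ζω_n) = 4/1.9 = 2.11 s.

T_s ≈ 2.11 s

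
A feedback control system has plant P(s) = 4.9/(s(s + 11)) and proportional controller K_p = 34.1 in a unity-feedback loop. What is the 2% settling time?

T_s ≈ 0.727 s

Closed-loop characteristic equation: s² + 11s + 167.1 = 0, so ω_n = 12.93 rad/s and ζ = 11/(2·12.93) = 0.4255.
2% settling time T_s ≈ 4/(ζω_n) = 4/5.5 = 0.727 s.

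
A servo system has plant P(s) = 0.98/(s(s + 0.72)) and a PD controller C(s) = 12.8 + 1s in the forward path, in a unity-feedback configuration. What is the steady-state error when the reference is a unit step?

The open loop C(s)P(s) has a pole at the origin (type 1), so the static position error constant is infinite and e_ss = 1/(1+∞) = 0.

0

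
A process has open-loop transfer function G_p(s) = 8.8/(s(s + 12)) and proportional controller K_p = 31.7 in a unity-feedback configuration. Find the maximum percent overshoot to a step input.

29.8%

Closed-loop characteristic equation: s² + 12s + 279 = 0, so ω_n = 16.7 rad/s and ζ = 12/(2·16.7) = 0.3592.
%OS = 100·exp(−πζ/√(1−ζ²)) = 100·exp(−π·0.3592/√0.8709) = 29.8%.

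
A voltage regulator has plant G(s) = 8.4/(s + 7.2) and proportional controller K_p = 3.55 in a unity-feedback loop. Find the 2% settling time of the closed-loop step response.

T_s ≈ 0.108 s

Closed-loop transfer function: T(s) = K_p·G(s)/(1 + K_p·G(s)) = 29.82/(s + 7.2 + 29.82) = 29.82/(s + 37.02).
Time constant τ = 1/37.02 = 0.02701 s, so the 2% settling time is about 4τ = 0.108 s.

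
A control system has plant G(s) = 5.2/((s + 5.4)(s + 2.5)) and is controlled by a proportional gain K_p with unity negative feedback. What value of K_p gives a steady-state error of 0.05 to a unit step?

Steady-state error for a unit step on this type-0 loop is 1/(1 + K_p·G(0)).
G(0) = 0.3852. Require 1/(1 + K_p·0.3852) = 0.05, so 1 + 0.3852·K_p = 20.
K_p = (20 − 1)/0.3852 = 49.3.

K_p = 49.3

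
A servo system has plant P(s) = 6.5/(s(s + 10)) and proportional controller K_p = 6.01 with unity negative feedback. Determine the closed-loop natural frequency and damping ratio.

ω_n = 6.25 rad/s, ζ = 0.8

The closed-loop denominator is s(s+10) + 6.01·6.5 = s² + 10s + 39.06.
So ω_n² = 39.06 ⇒ ω_n = 6.25 rad/s, and ζ = 10/(2ω_n) = 0.8.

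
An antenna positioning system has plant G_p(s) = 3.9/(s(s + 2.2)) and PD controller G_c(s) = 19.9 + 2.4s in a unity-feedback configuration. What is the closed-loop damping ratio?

ζ = 0.656

Forward path: (19.9 + 2.4s)·3.9/(s(s+2.2)). The closed-loop characteristic equation is s² + (2.2 + 3.9·2.4)s + 3.9·19.9 = 0.
That is s² + 11.56s + 77.61 = 0, so ω_n = 8.81 rad/s and ζ = 11.56/(2·8.81) = 0.6561.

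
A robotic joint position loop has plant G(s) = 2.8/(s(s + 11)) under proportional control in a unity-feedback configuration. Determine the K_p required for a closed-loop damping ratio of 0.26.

Closed-loop characteristic equation: s² + 11s + K_p·2.8 = 0.
So ω_n = √(2.8K_p) and 2ζω_n = 11, giving ζ = 11/(2√(2.8K_p)).
Setting ζ = 0.26: √(2.8K_p) = 11/(2·0.26) = 21.15, so K_p = 447.5/2.8 = 160.

K_p = 160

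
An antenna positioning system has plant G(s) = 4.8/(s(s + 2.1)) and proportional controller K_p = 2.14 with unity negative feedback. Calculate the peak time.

T_p = 1.04 s

Closed-loop characteristic equation: s² + 2.1s + 10.27 = 0, so ω_n = 3.205 rad/s and ζ = 2.1/(2·3.205) = 0.3276.
Damped frequency ω_d = ω_n√(1−ζ²) = 3.028 rad/s, so peak time T_p = π/ω_d = 1.04 s.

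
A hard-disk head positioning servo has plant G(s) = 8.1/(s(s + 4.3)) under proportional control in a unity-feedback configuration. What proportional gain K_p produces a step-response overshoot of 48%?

From %OS = 100·exp(−πζ/√(1−ζ²)) = 48%, ζ = −ln(0.48)/√(π²+ln²(0.48)) = 0.2275.
Characteristic equation s² + 4.3s + 8.1K_p = 0 gives ζ = 4.3/(2√(8.1K_p)).
Setting ζ = 0.2275: √(8.1K_p) = 4.3/(2·0.2275) = 9.45, so K_p = 89.31/8.1 = 11.

K_p = 11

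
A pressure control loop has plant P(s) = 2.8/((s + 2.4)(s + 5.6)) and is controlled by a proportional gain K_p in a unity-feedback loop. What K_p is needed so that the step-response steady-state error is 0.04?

The loop is type 0, so e_ss(step) = 1/(1 + K_pos) with K_pos = K_p·P(0).
P(0) = 0.2083. Require 1/(1 + K_p·0.2083) = 0.04, so 1 + 0.2083·K_p = 25.
K_p = (25 − 1)/0.2083 = 115.

K_p = 115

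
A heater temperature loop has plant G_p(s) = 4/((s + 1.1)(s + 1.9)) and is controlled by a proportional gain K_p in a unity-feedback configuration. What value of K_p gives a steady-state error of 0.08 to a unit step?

For a type-0 loop with proportional control, e_ss = 1/(1 + K_p·G_p(0)).
G_p(0) = 1.914. Require 1/(1 + K_p·1.914) = 0.08, so 1 + 1.914·K_p = 12.5.
K_p = (12.5 − 1)/1.914 = 6.01.

K_p = 6.01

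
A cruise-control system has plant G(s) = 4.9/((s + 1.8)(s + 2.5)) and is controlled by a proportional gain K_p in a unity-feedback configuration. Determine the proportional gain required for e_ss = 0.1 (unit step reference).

K_p = 8.27

For a type-0 loop with proportional control, e_ss = 1/(1 + K_p·G(0)).
G(0) = 1.089. Require 1/(1 + K_p·1.089) = 0.1, so 1 + 1.089·K_p = 10.
K_p = (10 − 1)/1.089 = 8.27.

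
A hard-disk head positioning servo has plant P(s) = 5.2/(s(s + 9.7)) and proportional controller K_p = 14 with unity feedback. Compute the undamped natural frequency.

ω_n = 8.53 rad/s

The closed-loop denominator is s(s+9.7) + 14·5.2 = s² + 9.7s + 72.8.
Matching s² + 2ζω_n s + ω_n²: ω_n = √72.8 = 8.532 rad/s and 2ζω_n = 9.7, so ζ = 9.7/(2·8.532) = 0.568.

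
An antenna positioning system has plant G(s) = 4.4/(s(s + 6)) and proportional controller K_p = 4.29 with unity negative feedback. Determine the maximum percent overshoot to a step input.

4.98%

Closed-loop characteristic equation: s² + 6s + 18.88 = 0, so ω_n = 4.345 rad/s and ζ = 6/(2·4.345) = 0.6905.
%OS = 100·exp(−πζ/√(1−ζ²)) = 100·exp(−π·0.6905/√0.5232) = 4.98%.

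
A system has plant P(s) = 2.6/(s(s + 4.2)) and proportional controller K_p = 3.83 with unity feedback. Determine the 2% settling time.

T_s ≈ 1.9 s

From 1 + K_pP(s) = 0: s² + 4.2s + 9.958 = 0 ⇒ ω_n = 3.156, ζ = 0.6655.
2% settling time T_s ≈ 4/(ζω_n) = 4/2.1 = 1.9 s.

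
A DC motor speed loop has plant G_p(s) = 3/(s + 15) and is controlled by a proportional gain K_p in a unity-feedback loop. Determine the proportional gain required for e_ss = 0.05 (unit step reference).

The loop is type 0, so e_ss(step) = 1/(1 + K_pos) with K_pos = K_p·G_p(0).
G_p(0) = 0.2. Require 1/(1 + K_p·0.2) = 0.05, so 1 + 0.2·K_p = 20.
K_p = (20 − 1)/0.2 = 95.

K_p = 95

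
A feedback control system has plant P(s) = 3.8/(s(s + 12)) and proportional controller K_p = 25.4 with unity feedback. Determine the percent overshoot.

The closed-loop denominator s² + 12s + 96.52 gives ω_n = √96.52 = 9.824 and ζ = 12/(2ω_n) = 0.6107.
%OS = 100·exp(−πζ/√(1−ζ²)) = 100·exp(−π·0.6107/√0.627) = 8.87%.

8.87%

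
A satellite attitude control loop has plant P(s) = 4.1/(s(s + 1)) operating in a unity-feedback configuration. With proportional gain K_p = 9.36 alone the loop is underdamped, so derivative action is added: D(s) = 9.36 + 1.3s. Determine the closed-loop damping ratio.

ζ = 0.511

Forward path: (9.36 + 1.3s)·4.1/(s(s+1)). The closed-loop characteristic equation is s² + (1 + 4.1·1.3)s + 4.1·9.36 = 0.
That is s² + 6.33s + 38.38 = 0, so ω_n = 6.195 rad/s and ζ = 6.33/(2·6.195) = 0.5109.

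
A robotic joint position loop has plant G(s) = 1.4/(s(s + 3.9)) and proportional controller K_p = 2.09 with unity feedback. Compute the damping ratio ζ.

With unity feedback the closed-loop characteristic equation is s² + 3.9s + 2.09·1.4 = s² + 3.9s + 2.926 = 0.
So ω_n² = 2.926 ⇒ ω_n = 1.711 rad/s, and ζ = 3.9/(2ω_n) = 1.14.

ζ = 1.14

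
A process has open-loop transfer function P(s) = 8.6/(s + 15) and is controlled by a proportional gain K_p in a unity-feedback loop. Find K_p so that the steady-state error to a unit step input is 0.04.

For a type-0 loop with proportional control, e_ss = 1/(1 + K_p·P(0)).
P(0) = 0.5733. Require 1/(1 + K_p·0.5733) = 0.04, so 1 + 0.5733·K_p = 25.
K_p = (25 − 1)/0.5733 = 41.9.

K_p = 41.9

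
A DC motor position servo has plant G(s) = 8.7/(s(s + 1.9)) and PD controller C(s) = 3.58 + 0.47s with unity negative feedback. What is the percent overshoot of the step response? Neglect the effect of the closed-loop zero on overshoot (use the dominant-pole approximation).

Forward path: (3.58 + 0.47s)·8.7/(s(s+1.9)). The closed-loop characteristic equation is s² + (1.9 + 8.7·0.47)s + 8.7·3.58 = 0.
That is s² + 5.989s + 31.15 = 0, so ω_n = 5.581 rad/s and ζ = 5.989/(2·5.581) = 0.5366.
%OS = 100·exp(−πζ/√(1−ζ²)) = 13.6%.

13.6%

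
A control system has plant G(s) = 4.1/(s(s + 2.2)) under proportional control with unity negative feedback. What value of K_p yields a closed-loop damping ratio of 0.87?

Closed-loop characteristic equation: s² + 2.2s + K_p·4.1 = 0.
So ω_n = √(4.1K_p) and 2ζω_n = 2.2, giving ζ = 2.2/(2√(4.1K_p)).
Setting ζ = 0.87: √(4.1K_p) = 2.2/(2·0.87) = 1.264, so K_p = 1.599/4.1 = 0.39.

K_p = 0.39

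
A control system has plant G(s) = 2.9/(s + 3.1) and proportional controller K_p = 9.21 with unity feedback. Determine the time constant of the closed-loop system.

Closed-loop transfer function: T(s) = K_p·G(s)/(1 + K_p·G(s)) = 26.71/(s + 3.1 + 26.71) = 26.71/(s + 29.81).
Time constant τ = 1/29.81 = 0.0335 s.

τ = 0.0335 s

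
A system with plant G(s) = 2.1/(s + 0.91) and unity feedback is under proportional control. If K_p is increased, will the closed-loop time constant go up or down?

Closed-loop pole is at s = −(0.91+K_p·2.1); larger K_p moves it further left, so τ = 1/(0.91+K_p·2.1) decreases.

decrease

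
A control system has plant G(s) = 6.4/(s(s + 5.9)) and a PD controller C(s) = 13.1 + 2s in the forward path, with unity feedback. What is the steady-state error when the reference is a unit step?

The open loop C(s)G(s) has a pole at the origin (type 1), so the static position error constant is infinite and e_ss = 1/(1+∞) = 0.

0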